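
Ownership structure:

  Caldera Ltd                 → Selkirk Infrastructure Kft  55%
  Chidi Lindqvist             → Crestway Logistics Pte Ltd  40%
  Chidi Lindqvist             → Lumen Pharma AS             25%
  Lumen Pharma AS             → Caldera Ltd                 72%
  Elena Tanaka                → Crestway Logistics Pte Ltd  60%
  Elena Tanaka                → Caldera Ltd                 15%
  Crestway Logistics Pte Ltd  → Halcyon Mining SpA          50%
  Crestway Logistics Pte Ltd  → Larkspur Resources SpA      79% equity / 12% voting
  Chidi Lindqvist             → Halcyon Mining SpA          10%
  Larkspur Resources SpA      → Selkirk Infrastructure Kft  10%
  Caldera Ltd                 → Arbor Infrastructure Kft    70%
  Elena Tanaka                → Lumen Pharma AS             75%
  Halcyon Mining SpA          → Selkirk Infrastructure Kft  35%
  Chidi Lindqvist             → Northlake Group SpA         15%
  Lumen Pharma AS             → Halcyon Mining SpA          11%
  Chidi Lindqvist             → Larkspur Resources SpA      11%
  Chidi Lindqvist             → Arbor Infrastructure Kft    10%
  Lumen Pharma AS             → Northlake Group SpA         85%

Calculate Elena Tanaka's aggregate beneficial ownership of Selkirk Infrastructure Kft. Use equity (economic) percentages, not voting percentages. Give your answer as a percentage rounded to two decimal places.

Elena reaches Selkirk along 5 paths.
Via Crestway → Larkspur: 60% × 79% × 10% = 4.74%.
Via Crestway → Halcyon: 60% × 50% × 35% = 10.5%.
Via Lumen → Halcyon: 75% × 11% × 35% = 2.8875%.
Via Lumen → Caldera: 75% × 72% × 55% = 29.7%.
Via Caldera: 15% × 55% = 8.25%.
Total: 4.74% + 10.5% + 2.8875% + 29.7% + 8.25% = 56.0775%.
Rounded: 56.08%.

56.08%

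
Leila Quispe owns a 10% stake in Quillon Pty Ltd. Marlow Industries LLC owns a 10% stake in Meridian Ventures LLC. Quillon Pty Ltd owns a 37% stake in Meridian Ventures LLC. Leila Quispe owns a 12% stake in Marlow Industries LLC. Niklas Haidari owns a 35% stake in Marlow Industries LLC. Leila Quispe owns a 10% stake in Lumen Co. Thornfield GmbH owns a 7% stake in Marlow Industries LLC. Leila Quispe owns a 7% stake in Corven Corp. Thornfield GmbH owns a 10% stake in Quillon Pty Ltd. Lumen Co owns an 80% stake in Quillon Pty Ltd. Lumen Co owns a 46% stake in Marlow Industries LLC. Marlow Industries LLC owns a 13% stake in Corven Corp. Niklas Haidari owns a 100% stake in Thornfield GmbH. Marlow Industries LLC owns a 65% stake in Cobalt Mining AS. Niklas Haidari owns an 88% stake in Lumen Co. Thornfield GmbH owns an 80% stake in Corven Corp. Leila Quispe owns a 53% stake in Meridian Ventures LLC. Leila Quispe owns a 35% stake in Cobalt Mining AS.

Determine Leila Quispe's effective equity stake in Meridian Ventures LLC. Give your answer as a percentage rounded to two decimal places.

Leila reaches Meridian along 5 paths.
Via Quillon: 10% × 37% = 3.7%.
Via Lumen → Quillon: 10% × 80% × 37% = 2.96%.
Direct stake: 53% = 53%.
Via Lumen → Marlow: 10% × 46% × 10% = 0.46%.
Via Marlow: 12% × 10% = 1.2%.
Total: 3.7% + 2.96% + 53% + 0.46% + 1.2% = 61.32%.

61.32%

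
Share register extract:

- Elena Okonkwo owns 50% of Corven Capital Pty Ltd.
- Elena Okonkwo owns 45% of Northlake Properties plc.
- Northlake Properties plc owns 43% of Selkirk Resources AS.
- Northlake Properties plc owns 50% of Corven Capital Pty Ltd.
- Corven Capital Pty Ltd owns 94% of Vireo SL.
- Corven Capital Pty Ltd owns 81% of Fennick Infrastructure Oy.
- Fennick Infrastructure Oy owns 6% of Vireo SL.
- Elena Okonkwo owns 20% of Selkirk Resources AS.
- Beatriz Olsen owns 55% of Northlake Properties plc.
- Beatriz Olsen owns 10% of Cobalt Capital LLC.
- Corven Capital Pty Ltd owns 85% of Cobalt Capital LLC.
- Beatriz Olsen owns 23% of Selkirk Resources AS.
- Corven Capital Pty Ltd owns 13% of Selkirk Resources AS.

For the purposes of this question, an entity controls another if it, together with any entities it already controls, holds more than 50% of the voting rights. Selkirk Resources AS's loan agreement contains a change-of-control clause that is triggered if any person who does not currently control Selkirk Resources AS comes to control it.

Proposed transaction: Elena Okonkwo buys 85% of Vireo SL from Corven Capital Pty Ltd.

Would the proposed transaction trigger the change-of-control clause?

The purchase adds only to Elena's holdings (Corven's stake shrinks), so Elena is the only person who could newly come to control Selkirk.
Elena's largest direct stake is 50% in Corven, which does not meet the threshold, so Elena controls no company.
In Selkirk, Elena's side holds only 20%, not > 50%.
So before the transaction, Elena does not control Selkirk.
After the purchase, Elena holds 85% of Vireo directly, and Corven's stake falls to 9%.
Elena holds 85% of Vireo, so Elena controls Vireo.
After the transaction, Elena's side holds 20% of Selkirk, not > 50%, so Elena still does not control Selkirk.
No new person acquires control, so the clause is not triggered.

No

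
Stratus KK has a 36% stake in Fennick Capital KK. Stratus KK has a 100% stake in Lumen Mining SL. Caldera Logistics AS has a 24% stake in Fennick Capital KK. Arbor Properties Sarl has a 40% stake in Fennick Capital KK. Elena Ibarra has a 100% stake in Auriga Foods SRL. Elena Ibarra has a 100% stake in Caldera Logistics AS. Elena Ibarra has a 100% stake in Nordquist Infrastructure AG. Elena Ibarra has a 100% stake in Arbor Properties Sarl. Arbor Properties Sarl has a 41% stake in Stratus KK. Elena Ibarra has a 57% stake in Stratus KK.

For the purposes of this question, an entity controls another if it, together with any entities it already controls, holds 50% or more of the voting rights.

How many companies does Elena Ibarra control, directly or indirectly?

Elena holds 100% of Caldera, so Elena controls Caldera.
Elena holds 100% of Arbor, so Elena controls Arbor.
Elena and Arbor together hold 57% + 41% = 98% of Stratus, so Elena controls Stratus.
Elena holds 100% of Nordquist, so Elena controls Nordquist.
Elena holds 100% of Auriga, so Elena controls Auriga.
Stratus holds 100% of Lumen, so Elena controls Lumen.
Caldera and Stratus and Arbor together hold 24% + 36% + 40% = 100% of Fennick, so Elena controls Fennick.
Elena controls 7 companies.

7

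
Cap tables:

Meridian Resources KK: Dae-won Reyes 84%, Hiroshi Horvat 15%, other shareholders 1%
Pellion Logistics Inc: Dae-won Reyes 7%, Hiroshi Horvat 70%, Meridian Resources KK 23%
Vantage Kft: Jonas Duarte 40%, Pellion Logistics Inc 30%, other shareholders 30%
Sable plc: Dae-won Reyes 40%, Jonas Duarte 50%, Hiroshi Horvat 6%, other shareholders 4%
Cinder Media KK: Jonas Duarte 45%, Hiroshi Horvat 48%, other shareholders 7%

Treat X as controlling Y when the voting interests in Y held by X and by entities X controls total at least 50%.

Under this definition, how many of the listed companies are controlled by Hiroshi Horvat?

1

Hiroshi holds 70% of Pellion, so Hiroshi controls Pellion.
No other company's threshold is met.
Hiroshi controls 1 company.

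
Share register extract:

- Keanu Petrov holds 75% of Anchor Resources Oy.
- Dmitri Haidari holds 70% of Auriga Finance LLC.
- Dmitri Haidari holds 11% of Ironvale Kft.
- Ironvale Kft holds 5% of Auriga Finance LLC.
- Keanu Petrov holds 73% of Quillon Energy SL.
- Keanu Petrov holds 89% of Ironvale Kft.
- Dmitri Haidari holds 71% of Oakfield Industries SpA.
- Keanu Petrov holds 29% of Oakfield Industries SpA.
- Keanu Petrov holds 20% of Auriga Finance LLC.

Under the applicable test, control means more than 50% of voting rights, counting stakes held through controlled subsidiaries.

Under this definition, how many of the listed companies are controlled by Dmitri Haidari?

2

Dmitri holds 71% of Oakfield, so Dmitri controls Oakfield.
Dmitri holds 70% of Auriga, so Dmitri controls Auriga.
No other company's threshold is met.
Dmitri controls 2 companies.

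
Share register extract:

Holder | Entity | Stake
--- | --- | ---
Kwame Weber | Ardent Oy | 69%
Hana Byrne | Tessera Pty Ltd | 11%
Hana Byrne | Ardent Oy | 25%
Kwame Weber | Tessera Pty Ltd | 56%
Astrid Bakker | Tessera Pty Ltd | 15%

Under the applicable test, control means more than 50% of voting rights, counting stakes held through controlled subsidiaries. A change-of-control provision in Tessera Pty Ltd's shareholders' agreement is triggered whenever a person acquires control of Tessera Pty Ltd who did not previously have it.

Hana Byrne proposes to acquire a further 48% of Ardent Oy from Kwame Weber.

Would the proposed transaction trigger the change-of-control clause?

The purchase adds only to Hana's holdings (Kwame's stake shrinks), so Hana is the only person who could newly come to control Tessera.
Hana's largest direct stake is 25% in Ardent, which does not meet the threshold, so Hana controls no company.
In Tessera, Hana's side holds only 11%, not > 50%.
So before the transaction, Hana does not control Tessera.
After the purchase, Hana's direct stake in Ardent rises to 25% + 48% = 73%, and Kwame's stake falls to 21%.
Hana holds 73% of Ardent, so Hana controls Ardent.
After the transaction, Hana's side holds 11% of Tessera, not > 50%, so Hana still does not control Tessera.
No new person acquires control, so the clause is not triggered.

No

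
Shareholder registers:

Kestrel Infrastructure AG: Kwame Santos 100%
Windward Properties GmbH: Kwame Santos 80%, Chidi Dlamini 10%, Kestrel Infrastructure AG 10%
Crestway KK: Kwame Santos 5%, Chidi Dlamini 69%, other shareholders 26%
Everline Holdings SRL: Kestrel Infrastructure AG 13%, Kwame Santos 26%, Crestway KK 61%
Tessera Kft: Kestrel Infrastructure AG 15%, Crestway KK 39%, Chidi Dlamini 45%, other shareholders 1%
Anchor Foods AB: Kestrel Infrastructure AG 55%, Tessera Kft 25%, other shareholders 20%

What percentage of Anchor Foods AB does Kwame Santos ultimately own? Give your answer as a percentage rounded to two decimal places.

59.24%

Kwame reaches Anchor along 3 paths.
Via Kestrel: 100% × 55% = 55%.
Via Kestrel → Tessera: 100% × 15% × 25% = 3.75%.
Via Crestway → Tessera: 5% × 39% × 25% = 0.4875%.
Total: 55% + 3.75% + 0.4875% = 59.2375%.
Rounded: 59.24%.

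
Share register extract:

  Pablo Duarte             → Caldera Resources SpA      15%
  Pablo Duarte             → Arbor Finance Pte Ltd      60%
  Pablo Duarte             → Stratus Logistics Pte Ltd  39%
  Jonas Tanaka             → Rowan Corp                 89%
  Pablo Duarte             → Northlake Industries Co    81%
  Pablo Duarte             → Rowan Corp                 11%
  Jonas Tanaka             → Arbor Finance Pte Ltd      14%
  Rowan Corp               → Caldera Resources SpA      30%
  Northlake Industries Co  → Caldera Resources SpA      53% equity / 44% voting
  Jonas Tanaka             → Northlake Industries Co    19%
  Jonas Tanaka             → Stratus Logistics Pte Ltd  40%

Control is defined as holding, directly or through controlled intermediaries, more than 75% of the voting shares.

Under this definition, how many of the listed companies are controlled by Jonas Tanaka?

1

Jonas holds 89% of Rowan, so Jonas controls Rowan.
No other company's threshold is met.
Jonas controls 1 company.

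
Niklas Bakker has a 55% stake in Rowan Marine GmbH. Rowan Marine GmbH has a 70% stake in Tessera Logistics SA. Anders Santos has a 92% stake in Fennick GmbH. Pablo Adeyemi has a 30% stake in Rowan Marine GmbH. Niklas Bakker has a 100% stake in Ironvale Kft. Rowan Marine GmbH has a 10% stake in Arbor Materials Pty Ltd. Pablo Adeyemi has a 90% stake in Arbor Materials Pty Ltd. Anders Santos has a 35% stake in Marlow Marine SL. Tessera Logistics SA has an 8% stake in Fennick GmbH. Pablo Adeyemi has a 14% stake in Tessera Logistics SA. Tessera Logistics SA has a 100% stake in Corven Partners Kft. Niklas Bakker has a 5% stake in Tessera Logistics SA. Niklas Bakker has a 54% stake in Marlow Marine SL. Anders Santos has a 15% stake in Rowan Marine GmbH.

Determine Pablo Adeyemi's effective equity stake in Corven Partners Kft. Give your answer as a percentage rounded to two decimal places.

35.00%

Pablo reaches Corven along 2 paths.
Via Tessera: 14% × 100% = 14%.
Via Rowan → Tessera: 30% × 70% × 100% = 21%.
Total: 14% + 21% = 35%.
Rounded: 35.00%.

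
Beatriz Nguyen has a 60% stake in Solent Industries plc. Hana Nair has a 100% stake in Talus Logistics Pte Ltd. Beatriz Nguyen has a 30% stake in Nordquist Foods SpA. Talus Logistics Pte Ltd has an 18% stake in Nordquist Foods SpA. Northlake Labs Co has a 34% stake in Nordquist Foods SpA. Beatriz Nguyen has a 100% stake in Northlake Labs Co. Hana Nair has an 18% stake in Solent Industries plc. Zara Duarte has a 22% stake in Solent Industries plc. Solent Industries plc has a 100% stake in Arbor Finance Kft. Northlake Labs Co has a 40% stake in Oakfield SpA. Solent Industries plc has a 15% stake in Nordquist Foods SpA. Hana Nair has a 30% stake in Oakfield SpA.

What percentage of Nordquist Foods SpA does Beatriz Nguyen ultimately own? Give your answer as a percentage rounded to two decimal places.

Beatriz reaches Nordquist along 3 paths.
Direct stake: 30% = 30%.
Via Northlake: 100% × 34% = 34%.
Via Solent: 60% × 15% = 9%.
Total: 30% + 34% + 9% = 73%.
Rounded: 73.00%.

73.00%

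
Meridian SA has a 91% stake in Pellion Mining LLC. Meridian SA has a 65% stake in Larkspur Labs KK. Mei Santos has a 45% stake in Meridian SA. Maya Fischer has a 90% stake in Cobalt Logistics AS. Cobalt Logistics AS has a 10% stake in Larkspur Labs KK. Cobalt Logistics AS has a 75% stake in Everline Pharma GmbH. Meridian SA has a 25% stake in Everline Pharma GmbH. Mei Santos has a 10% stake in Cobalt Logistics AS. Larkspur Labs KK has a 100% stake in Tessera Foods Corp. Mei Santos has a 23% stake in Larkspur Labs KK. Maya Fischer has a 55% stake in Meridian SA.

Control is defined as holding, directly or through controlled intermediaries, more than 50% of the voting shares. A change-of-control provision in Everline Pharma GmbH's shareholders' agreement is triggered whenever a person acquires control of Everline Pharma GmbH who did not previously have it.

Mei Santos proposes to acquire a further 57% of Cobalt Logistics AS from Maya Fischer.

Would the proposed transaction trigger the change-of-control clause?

The purchase adds only to Mei's holdings (Maya's stake shrinks), so Mei is the only person who could newly come to control Everline.
Mei's largest direct stake is 45% in Meridian, which does not meet the threshold, so Mei controls no company.
Neither Mei nor any entity Mei controls holds any voting interest in Everline.
So before the transaction, Mei does not control Everline.
After the purchase, Mei's direct stake in Cobalt rises to 10% + 57% = 67%, and Maya's stake falls to 33%.
Mei holds 67% of Cobalt, so Mei controls Cobalt.
Cobalt holds 75% of Everline, so Mei controls Everline.
Mei did not control Everline before and does after, so the clause is triggered.

Yes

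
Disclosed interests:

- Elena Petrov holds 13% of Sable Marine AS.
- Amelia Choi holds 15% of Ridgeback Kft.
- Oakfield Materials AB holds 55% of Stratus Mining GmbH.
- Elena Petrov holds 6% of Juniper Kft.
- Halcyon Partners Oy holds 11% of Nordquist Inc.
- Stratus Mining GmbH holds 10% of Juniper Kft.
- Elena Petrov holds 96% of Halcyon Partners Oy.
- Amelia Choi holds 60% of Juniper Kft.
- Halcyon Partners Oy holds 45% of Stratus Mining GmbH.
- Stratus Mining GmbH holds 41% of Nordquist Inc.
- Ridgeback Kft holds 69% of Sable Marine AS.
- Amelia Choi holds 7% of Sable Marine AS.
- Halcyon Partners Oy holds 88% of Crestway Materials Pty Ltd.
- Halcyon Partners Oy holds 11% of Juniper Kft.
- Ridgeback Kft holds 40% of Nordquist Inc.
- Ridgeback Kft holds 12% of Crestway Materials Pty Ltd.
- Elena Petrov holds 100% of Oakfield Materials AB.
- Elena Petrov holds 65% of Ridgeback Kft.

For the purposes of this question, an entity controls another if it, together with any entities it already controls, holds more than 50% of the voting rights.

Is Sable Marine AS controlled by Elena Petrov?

Elena holds 65% of Ridgeback, so Elena controls Ridgeback.
Ridgeback and Elena together hold 69% + 13% = 82% of Sable, so Elena controls Sable.

Yes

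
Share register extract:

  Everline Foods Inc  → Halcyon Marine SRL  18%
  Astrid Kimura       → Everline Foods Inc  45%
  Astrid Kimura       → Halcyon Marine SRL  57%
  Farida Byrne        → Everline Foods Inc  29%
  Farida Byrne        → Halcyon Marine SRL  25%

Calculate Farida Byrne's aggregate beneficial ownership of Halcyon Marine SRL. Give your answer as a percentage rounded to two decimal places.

30.22%

Farida reaches Halcyon along 2 paths.
Direct stake: 25% = 25%.
Via Everline: 29% × 18% = 5.22%.
Total: 25% + 5.22% = 30.22%.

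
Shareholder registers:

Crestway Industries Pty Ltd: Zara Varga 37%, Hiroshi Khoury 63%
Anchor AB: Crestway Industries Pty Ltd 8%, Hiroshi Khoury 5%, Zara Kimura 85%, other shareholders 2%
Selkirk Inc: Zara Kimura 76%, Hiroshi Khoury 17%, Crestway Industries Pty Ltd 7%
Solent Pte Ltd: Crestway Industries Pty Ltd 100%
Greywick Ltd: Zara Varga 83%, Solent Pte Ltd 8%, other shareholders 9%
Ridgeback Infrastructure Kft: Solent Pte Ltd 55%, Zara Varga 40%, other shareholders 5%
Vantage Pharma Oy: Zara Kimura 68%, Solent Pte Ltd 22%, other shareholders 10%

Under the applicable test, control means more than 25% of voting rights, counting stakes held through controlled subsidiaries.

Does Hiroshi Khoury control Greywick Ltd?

Hiroshi holds 63% of Crestway, so Hiroshi controls Crestway.
Crestway holds 100% of Solent, so Hiroshi controls Solent.
Solent holds 55% of Ridgeback, so Hiroshi controls Ridgeback.
In Greywick, Hiroshi's side holds only 8%, not > 25%.
So Hiroshi does not control Greywick.

No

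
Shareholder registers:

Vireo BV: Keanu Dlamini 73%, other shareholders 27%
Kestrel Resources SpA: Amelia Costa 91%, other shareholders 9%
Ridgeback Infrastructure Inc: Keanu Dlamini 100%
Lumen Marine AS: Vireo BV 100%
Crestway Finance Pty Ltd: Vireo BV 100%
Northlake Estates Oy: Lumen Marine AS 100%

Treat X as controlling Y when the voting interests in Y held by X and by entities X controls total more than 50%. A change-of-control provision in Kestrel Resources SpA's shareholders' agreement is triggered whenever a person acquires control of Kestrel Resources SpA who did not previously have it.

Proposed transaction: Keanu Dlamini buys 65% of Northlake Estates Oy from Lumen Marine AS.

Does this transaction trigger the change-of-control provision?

The purchase adds only to Keanu's holdings (Lumen's stake shrinks), so Keanu is the only person who could newly come to control Kestrel.
Keanu holds 73% of Vireo, so Keanu controls Vireo.
Keanu holds 100% of Ridgeback, so Keanu controls Ridgeback.
Vireo holds 100% of Lumen, so Keanu controls Lumen.
Vireo holds 100% of Crestway, so Keanu controls Crestway.
Lumen holds 100% of Northlake, so Keanu controls Northlake.
Neither Keanu nor any entity Keanu controls holds any voting interest in Kestrel.
So before the transaction, Keanu does not control Kestrel.
After the purchase, Keanu holds 65% of Northlake directly, and Lumen's stake falls to 35%.
Lumen and Keanu together hold 35% + 65% = 100% of Northlake, so Keanu controls Northlake.
After the transaction, neither Keanu nor any entity Keanu controls holds a voting interest in Kestrel, so Keanu still does not control it.
No new person acquires control, so the clause is not triggered.

No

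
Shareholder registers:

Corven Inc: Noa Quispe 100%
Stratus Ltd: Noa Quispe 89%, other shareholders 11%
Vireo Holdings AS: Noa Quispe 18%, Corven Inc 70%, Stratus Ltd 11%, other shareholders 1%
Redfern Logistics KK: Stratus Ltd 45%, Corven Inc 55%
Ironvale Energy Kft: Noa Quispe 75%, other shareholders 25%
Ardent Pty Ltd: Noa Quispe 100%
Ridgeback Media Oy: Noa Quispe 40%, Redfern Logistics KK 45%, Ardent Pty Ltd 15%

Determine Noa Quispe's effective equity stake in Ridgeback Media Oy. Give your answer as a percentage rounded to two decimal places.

Noa reaches Ridgeback along 4 paths.
Direct stake: 40% = 40%.
Via Stratus → Redfern: 89% × 45% × 45% = 18.0225%.
Via Corven → Redfern: 100% × 55% × 45% = 24.75%.
Via Ardent: 100% × 15% = 15%.
Total: 40% + 18.0225% + 24.75% + 15% = 97.7725%.
Rounded: 97.77%.

97.77%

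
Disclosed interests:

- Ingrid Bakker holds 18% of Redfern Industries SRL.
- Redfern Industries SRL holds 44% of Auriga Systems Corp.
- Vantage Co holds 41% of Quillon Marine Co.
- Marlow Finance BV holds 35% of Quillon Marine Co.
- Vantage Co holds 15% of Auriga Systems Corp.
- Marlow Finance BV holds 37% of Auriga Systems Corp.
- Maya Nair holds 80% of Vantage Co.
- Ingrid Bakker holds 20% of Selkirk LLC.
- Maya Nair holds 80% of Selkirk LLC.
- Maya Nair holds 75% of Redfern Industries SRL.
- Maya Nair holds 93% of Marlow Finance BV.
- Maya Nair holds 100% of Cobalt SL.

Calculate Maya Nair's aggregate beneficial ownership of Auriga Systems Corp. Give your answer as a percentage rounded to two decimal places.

79.41%

Maya reaches Auriga along 3 paths.
Via Redfern: 75% × 44% = 33%.
Via Vantage: 80% × 15% = 12%.
Via Marlow: 93% × 37% = 34.41%.
Total: 33% + 12% + 34.41% = 79.41%.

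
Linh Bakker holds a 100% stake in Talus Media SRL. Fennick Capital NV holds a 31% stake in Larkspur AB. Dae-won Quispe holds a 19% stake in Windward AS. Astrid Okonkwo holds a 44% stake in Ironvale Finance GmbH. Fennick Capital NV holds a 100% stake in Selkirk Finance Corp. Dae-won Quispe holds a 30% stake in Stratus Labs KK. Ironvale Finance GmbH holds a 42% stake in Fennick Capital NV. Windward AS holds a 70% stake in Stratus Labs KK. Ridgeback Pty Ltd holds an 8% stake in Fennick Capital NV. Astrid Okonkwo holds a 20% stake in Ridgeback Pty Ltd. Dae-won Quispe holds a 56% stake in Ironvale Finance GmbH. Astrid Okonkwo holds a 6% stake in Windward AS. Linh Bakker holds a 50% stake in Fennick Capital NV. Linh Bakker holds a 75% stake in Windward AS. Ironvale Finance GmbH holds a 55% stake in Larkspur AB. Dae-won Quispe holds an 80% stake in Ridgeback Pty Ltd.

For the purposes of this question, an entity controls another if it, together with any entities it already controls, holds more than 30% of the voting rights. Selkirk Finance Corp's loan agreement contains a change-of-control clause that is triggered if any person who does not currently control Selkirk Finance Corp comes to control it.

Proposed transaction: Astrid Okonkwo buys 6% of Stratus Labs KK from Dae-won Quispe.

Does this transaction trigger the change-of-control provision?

No

The purchase adds only to Astrid's holdings (Dae-won's stake shrinks), so Astrid is the only person who could newly come to control Selkirk.
Astrid holds 44% of Ironvale, so Astrid controls Ironvale.
Ironvale holds 42% of Fennick, so Astrid controls Fennick.
Fennick holds 100% of Selkirk, so Astrid controls Selkirk.
So Astrid already controls Selkirk before the transaction.
After the purchase, Astrid holds 6% of Stratus directly, and Dae-won's stake falls to 24%.
Astrid controlled Selkirk already, so this is not a new person acquiring control; every other person's position is unchanged or reduced.
No new person acquires control, so the clause is not triggered.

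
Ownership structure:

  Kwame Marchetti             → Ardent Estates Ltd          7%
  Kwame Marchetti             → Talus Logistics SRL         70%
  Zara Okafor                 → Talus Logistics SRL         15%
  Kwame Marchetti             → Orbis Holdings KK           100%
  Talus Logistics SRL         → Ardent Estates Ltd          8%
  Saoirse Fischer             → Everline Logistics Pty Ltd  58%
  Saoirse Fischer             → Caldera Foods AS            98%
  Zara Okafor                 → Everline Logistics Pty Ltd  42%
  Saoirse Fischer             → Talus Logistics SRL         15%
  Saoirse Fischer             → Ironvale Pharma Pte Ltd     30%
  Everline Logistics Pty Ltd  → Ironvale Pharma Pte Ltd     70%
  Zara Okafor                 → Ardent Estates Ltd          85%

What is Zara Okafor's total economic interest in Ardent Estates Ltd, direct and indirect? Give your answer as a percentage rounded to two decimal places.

Zara reaches Ardent along 2 paths.
Direct stake: 85% = 85%.
Via Talus: 15% × 8% = 1.2%.
Total: 85% + 1.2% = 86.2%.
Rounded: 86.20%.

86.20%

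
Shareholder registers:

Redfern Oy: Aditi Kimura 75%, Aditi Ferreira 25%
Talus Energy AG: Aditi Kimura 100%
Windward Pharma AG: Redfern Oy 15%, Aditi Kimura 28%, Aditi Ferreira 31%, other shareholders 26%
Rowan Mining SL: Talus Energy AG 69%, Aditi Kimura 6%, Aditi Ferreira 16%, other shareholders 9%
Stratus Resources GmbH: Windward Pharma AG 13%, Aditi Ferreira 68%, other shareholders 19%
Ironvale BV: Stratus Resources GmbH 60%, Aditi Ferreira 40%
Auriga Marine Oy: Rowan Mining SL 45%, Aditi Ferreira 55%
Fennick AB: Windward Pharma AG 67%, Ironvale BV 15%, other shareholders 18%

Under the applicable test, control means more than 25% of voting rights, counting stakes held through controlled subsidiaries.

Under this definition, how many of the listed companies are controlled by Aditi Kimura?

6

Aditi Kimura holds 75% of Redfern, so Aditi Kimura controls Redfern.
Aditi Kimura holds 100% of Talus, so Aditi Kimura controls Talus.
Redfern and Aditi Kimura together hold 15% + 28% = 43% of Windward, so Aditi Kimura controls Windward.
Talus and Aditi Kimura together hold 69% + 6% = 75% of Rowan, so Aditi Kimura controls Rowan.
Rowan holds 45% of Auriga, so Aditi Kimura controls Auriga.
Windward holds 67% of Fennick, so Aditi Kimura controls Fennick.
No other company's threshold is met.
Aditi Kimura controls 6 companies.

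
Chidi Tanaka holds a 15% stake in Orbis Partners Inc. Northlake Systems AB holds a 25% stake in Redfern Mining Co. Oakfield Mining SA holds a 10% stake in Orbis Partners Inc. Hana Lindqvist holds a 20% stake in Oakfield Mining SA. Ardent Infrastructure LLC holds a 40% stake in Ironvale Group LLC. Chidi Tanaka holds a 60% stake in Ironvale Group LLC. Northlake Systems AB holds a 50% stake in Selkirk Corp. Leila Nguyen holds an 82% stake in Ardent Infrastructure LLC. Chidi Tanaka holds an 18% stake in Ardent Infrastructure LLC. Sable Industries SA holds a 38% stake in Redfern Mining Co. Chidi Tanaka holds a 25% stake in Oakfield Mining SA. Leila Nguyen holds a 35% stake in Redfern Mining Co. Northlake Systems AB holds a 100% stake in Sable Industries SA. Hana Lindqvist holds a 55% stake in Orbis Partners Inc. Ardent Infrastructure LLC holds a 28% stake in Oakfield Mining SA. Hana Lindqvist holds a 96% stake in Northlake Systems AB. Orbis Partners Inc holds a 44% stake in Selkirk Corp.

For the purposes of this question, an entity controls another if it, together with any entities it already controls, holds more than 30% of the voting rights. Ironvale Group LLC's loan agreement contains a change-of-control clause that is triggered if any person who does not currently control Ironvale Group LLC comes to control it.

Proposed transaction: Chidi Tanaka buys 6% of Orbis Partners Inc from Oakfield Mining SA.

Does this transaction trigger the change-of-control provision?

The purchase adds only to Chidi's holdings (Oakfield's stake shrinks), so Chidi is the only person who could newly come to control Ironvale.
Chidi holds 60% of Ironvale, so Chidi controls Ironvale.
So Chidi already controls Ironvale before the transaction.
After the purchase, Chidi's direct stake in Orbis rises to 15% + 6% = 21%, and Oakfield's stake falls to 4%.
Chidi controlled Ironvale already, so this is not a new person acquiring control; every other person's position is unchanged or reduced.
No new person acquires control, so the clause is not triggered.

No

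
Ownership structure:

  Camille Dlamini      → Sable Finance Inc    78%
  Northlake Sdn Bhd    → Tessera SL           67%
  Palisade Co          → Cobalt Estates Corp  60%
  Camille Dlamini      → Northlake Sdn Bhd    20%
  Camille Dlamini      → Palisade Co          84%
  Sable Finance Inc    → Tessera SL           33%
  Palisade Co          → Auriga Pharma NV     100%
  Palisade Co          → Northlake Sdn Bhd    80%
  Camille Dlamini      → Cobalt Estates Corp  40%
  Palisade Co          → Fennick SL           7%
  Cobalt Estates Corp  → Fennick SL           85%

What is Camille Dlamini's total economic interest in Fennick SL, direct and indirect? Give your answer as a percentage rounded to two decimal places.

82.72%

Camille reaches Fennick along 3 paths.
Via Palisade: 84% × 7% = 5.88%.
Via Cobalt: 40% × 85% = 34%.
Via Palisade → Cobalt: 84% × 60% × 85% = 42.84%.
Total: 5.88% + 34% + 42.84% = 82.72%.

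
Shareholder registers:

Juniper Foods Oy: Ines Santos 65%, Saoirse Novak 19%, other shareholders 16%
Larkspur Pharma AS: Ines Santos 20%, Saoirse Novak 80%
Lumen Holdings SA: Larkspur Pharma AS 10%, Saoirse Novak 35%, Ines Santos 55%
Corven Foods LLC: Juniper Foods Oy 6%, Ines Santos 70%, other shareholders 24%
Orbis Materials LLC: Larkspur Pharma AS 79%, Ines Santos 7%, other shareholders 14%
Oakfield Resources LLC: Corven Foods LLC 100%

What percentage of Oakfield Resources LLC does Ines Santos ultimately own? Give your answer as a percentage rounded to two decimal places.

Ines reaches Oakfield along 2 paths.
Via Juniper → Corven: 65% × 6% × 100% = 3.9%.
Via Corven: 70% × 100% = 70%.
Total: 3.9% + 70% = 73.9%.
Rounded: 73.90%.

73.90%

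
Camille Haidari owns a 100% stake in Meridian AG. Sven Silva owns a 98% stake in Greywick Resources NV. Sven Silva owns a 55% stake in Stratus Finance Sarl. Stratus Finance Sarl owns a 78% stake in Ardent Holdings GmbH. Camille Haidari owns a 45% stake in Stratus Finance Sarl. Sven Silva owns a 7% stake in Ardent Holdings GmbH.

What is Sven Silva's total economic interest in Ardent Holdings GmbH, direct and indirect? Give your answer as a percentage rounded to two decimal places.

Sven reaches Ardent along 2 paths.
Via Stratus: 55% × 78% = 42.9%.
Direct stake: 7% = 7%.
Total: 42.9% + 7% = 49.9%.
Rounded: 49.90%.

49.90%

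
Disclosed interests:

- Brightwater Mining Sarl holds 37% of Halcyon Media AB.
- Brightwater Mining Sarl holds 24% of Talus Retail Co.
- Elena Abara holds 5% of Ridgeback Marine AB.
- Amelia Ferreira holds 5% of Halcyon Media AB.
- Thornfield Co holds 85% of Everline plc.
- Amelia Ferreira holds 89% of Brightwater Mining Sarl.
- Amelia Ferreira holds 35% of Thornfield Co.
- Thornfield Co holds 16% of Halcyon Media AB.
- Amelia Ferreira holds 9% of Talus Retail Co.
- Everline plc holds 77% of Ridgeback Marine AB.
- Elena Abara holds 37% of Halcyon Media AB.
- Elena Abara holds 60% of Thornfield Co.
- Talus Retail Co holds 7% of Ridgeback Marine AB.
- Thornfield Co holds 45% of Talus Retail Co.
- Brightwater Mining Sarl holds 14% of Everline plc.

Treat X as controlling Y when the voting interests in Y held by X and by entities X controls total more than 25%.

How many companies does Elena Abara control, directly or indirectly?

Elena holds 60% of Thornfield, so Elena controls Thornfield.
Thornfield holds 85% of Everline, so Elena controls Everline.
Thornfield holds 45% of Talus, so Elena controls Talus.
Everline and Talus and Elena together hold 77% + 7% + 5% = 89% of Ridgeback, so Elena controls Ridgeback.
Elena and Thornfield together hold 37% + 16% = 53% of Halcyon, so Elena controls Halcyon.
No other company's threshold is met.
Elena controls 5 companies.

5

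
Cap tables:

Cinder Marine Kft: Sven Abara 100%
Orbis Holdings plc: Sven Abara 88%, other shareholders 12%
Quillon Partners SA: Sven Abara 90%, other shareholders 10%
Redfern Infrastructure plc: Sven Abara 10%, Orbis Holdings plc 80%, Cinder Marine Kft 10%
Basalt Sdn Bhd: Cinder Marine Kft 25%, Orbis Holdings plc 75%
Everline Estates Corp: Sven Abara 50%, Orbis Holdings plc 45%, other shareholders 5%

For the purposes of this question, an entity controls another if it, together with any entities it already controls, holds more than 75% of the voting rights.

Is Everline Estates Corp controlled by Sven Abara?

Yes

Sven holds 88% of Orbis, so Sven controls Orbis.
Sven and Orbis together hold 50% + 45% = 95% of Everline, so Sven controls Everline.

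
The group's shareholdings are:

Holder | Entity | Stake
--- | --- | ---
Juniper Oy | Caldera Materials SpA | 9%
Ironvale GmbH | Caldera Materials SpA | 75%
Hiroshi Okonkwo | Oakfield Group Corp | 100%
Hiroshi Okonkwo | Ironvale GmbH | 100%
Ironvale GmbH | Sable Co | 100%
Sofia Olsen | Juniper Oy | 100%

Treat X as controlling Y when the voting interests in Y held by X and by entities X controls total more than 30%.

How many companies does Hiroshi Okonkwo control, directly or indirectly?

Hiroshi holds 100% of Ironvale, so Hiroshi controls Ironvale.
Hiroshi holds 100% of Oakfield, so Hiroshi controls Oakfield.
Ironvale holds 100% of Sable, so Hiroshi controls Sable.
Ironvale holds 75% of Caldera, so Hiroshi controls Caldera.
No other company's threshold is met.
Hiroshi controls 4 companies.

4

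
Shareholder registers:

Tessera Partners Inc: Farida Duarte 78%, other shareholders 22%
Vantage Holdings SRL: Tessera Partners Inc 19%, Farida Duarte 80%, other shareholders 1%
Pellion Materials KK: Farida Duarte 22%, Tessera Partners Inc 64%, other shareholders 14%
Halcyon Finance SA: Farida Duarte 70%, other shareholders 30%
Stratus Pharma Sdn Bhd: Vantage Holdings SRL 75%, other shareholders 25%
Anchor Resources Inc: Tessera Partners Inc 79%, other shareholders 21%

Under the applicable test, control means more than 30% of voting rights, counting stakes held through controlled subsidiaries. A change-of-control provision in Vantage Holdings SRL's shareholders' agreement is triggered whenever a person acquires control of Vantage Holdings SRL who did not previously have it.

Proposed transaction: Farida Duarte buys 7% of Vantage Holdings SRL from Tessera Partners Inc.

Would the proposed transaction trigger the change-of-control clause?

The purchase adds only to Farida's holdings (Tessera's stake shrinks), so Farida is the only person who could newly come to control Vantage.
Farida holds 78% of Tessera, so Farida controls Tessera.
Tessera and Farida together hold 19% + 80% = 99% of Vantage, so Farida controls Vantage.
So Farida already controls Vantage before the transaction.
After the purchase, Farida's direct stake in Vantage rises to 80% + 7% = 87%, and Tessera's stake falls to 12%.
Farida controlled Vantage already, so this is not a new person acquiring control; every other person's position is unchanged or reduced.
No new person acquires control, so the clause is not triggered.

No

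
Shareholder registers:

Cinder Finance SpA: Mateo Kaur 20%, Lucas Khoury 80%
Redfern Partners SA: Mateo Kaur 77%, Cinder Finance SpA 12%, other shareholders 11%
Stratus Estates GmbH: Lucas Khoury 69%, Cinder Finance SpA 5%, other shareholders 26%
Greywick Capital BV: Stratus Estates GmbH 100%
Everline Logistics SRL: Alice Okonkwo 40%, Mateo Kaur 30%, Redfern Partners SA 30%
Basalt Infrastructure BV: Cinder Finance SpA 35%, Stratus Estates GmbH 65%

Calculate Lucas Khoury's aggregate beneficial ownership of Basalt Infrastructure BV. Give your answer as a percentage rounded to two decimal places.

75.45%

Lucas reaches Basalt along 3 paths.
Via Cinder: 80% × 35% = 28%.
Via Stratus: 69% × 65% = 44.85%.
Via Cinder → Stratus: 80% × 5% × 65% = 2.6%.
Total: 28% + 44.85% + 2.6% = 75.45%.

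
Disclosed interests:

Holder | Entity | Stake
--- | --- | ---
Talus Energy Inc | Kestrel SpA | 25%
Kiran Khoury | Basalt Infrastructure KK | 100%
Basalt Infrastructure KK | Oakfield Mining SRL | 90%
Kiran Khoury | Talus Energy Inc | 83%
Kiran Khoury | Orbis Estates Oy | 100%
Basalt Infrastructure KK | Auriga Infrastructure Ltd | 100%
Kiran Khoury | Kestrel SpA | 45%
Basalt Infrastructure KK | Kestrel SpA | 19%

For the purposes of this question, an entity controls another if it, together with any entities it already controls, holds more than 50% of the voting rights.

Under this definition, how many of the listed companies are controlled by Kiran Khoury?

Kiran holds 100% of Orbis, so Kiran controls Orbis.
Kiran holds 83% of Talus, so Kiran controls Talus.
Kiran holds 100% of Basalt, so Kiran controls Basalt.
Talus and Kiran and Basalt together hold 25% + 45% + 19% = 89% of Kestrel, so Kiran controls Kestrel.
Basalt holds 90% of Oakfield, so Kiran controls Oakfield.
Basalt holds 100% of Auriga, so Kiran controls Auriga.
Kiran controls 6 companies.

6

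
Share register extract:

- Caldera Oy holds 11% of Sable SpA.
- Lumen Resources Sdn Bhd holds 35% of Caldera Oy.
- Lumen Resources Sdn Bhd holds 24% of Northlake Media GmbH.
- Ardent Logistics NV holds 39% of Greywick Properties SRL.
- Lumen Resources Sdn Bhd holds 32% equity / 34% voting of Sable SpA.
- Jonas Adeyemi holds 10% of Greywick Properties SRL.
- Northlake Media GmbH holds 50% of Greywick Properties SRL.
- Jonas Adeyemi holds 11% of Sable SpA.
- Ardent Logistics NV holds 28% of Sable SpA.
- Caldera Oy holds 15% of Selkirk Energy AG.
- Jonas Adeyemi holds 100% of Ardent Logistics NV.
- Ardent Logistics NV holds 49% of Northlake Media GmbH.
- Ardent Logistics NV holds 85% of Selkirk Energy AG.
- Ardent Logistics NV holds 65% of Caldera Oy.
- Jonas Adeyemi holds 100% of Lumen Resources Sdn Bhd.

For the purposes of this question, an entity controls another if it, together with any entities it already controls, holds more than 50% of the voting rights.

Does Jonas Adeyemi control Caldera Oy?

Yes

Jonas holds 100% of Lumen, so Jonas controls Lumen.
Jonas holds 100% of Ardent, so Jonas controls Ardent.
Ardent and Lumen together hold 65% + 35% = 100% of Caldera, so Jonas controls Caldera.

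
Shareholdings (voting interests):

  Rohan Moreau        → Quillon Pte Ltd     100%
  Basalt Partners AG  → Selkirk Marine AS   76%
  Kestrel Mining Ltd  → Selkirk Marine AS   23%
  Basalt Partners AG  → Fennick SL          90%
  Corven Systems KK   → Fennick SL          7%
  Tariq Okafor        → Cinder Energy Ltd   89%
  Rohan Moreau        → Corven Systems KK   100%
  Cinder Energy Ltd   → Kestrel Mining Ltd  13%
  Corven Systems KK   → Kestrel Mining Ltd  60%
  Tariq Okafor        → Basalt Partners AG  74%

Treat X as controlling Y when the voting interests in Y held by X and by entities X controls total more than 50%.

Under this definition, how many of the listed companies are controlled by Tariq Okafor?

4

Tariq holds 74% of Basalt, so Tariq controls Basalt.
Tariq holds 89% of Cinder, so Tariq controls Cinder.
Basalt holds 76% of Selkirk, so Tariq controls Selkirk.
Basalt holds 90% of Fennick, so Tariq controls Fennick.
No other company's threshold is met.
Tariq controls 4 companies.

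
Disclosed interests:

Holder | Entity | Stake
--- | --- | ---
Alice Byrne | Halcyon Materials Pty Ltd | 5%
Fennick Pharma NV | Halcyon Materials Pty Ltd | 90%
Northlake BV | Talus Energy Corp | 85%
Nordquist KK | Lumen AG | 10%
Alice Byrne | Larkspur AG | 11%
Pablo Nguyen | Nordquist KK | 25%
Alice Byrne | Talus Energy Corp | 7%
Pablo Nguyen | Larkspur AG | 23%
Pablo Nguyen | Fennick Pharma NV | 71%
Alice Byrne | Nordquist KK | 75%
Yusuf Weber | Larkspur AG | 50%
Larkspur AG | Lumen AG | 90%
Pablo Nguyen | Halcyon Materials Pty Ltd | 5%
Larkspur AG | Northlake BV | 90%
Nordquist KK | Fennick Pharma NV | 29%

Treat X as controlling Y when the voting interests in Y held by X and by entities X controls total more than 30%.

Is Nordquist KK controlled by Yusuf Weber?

Yusuf holds 50% of Larkspur, so Yusuf controls Larkspur.
Larkspur holds 90% of Northlake, so Yusuf controls Northlake.
Northlake holds 85% of Talus, so Yusuf controls Talus.
Larkspur holds 90% of Lumen, so Yusuf controls Lumen.
Neither Yusuf nor any entity Yusuf controls holds any voting interest in Nordquist.
So Yusuf does not control Nordquist.

No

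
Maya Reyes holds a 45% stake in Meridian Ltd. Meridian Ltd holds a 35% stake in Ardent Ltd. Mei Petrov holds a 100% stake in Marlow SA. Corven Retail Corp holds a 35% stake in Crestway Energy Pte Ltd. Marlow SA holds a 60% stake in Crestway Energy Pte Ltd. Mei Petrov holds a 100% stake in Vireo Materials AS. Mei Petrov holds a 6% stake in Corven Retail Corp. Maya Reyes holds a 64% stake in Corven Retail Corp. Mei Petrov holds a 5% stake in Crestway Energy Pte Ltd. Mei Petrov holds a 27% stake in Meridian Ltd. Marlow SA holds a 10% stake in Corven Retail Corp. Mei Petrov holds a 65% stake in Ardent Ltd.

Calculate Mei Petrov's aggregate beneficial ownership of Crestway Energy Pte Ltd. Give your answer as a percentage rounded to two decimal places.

70.60%

Mei reaches Crestway along 4 paths.
Via Marlow: 100% × 60% = 60%.
Via Marlow → Corven: 100% × 10% × 35% = 3.5%.
Via Corven: 6% × 35% = 2.1%.
Direct stake: 5% = 5%.
Total: 60% + 3.5% + 2.1% + 5% = 70.6%.
Rounded: 70.60%.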